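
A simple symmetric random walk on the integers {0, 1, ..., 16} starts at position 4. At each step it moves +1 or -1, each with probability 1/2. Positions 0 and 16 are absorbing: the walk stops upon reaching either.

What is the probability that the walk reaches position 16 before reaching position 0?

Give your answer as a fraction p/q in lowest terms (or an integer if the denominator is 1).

Symmetric walk (p = 1/2): the harmonic-function argument gives P(hit 16 before 0 | start at 4) = a/N.
P = 4/16 = 1/4

Answer: 1/4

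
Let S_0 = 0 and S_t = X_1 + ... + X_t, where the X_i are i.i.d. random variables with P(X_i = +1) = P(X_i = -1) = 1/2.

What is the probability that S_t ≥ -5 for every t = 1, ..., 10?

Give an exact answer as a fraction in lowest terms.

Let f(t,s) = #length-t paths at position s with S_1..S_t all ≥ -5.
f(t,s) = f(t-1,s-1) + f(t-1,s+1) for s ≥ -5; f(t,s) = 0 for s < -5.
t=0: f(0,0)=1
t=1: f(1,-1)=1 f(1,1)=1
t=2: f(2,-2)=1 f(2,0)=2 f(2,2)=1
t=3: f(3,-3)=1 f(3,-1)=3 f(3,1)=3 f(3,3)=1
t=4: f(4,-4)=1 f(4,-2)=4 f(4,0)=6 f(4,2)=4 f(4,4)=1
t=5: f(5,-5)=1 f(5,-3)=5 f(5,-1)=10 f(5,1)=10 f(5,3)=5 f(5,5)=1
t=6: f(6,-4)=6 f(6,-2)=15 f(6,0)=20 f(6,2)=15 f(6,4)=6 f(6,6)=1
t=7: f(7,-5)=6 f(7,-3)=21 f(7,-1)=35 f(7,1)=35 f(7,3)=21 f(7,5)=7 f(7,7)=1
t=8: f(8,-4)=27 f(8,-2)=56 f(8,0)=70 f(8,2)=56 f(8,4)=28 f(8,6)=8 f(8,8)=1
t=9: f(9,-5)=27 f(9,-3)=83 f(9,-1)=126 f(9,1)=126 f(9,3)=84 f(9,5)=36 f(9,7)=9 f(9,9)=1
t=10: f(10,-4)=110 f(10,-2)=209 f(10,0)=252 f(10,2)=210 f(10,4)=120 f(10,6)=45 f(10,8)=10 f(10,10)=1
Σ_s f(10,s) = 957
P = 957/1024 = 957/1024

Answer: 957/1024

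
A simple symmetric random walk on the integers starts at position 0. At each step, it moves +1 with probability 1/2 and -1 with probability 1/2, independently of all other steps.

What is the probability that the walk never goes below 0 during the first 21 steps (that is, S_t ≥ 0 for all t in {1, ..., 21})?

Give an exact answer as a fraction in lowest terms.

Answer: 88179/524288

Derivation:
Let f(t,s) = #length-t paths at position s with S_1..S_t all ≥ 0.
f(t,s) = f(t-1,s-1) + f(t-1,s+1) for s ≥ 0; f(t,s) = 0 for s < 0.
t=0: f(0,0)=1
t=1: f(1,1)=1
t=2: f(2,0)=1 f(2,2)=1
t=3: f(3,1)=2 f(3,3)=1
t=4: f(4,0)=2 f(4,2)=3 f(4,4)=1
t=5: f(5,1)=5 f(5,3)=4 f(5,5)=1
t=6: f(6,0)=5 f(6,2)=9 f(6,4)=5 f(6,6)=1
t=7: f(7,1)=14 f(7,3)=14 f(7,5)=6 f(7,7)=1
t=8: f(8,0)=14 f(8,2)=28 f(8,4)=20 f(8,6)=7 f(8,8)=1
t=9: f(9,1)=42 f(9,3)=48 f(9,5)=27 f(9,7)=8 f(9,9)=1
t=10: f(10,0)=42 f(10,2)=90 f(10,4)=75 f(10,6)=35 f(10,8)=9 f(10,10)=1
t=11: f(11,1)=132 f(11,3)=165 f(11,5)=110 f(11,7)=44 f(11,9)=10 f(11,11)=1
t=12: f(12,0)=132 f(12,2)=297 f(12,4)=275 f(12,6)=154 f(12,8)=54 f(12,10)=11 f(12,12)=1
t=13: f(13,1)=429 f(13,3)=572 f(13,5)=429 f(13,7)=208 f(13,9)=65 f(13,11)=12 f(13,13)=1
t=14: f(14,0)=429 f(14,2)=1001 f(14,4)=1001 f(14,6)=637 f(14,8)=273 f(14,10)=77 f(14,12)=13 f(14,14)=1
t=15: f(15,1)=1430 f(15,3)=2002 f(15,5)=1638 f(15,7)=910 f(15,9)=350 f(15,11)=90 f(15,13)=14 f(15,15)=1
t=16: f(16,0)=1430 f(16,2)=3432 f(16,4)=3640 f(16,6)=2548 f(16,8)=1260 f(16,10)=440 f(16,12)=104 f(16,14)=15 f(16,16)=1
t=17: f(17,1)=4862 f(17,3)=7072 f(17,5)=6188 f(17,7)=3808 f(17,9)=1700 f(17,11)=544 f(17,13)=119 f(17,15)=16 f(17,17)=1
t=18: f(18,0)=4862 f(18,2)=11934 f(18,4)=13260 f(18,6)=9996 f(18,8)=5508 f(18,10)=2244 f(18,12)=663 f(18,14)=135 f(18,16)=17 f(18,18)=1
t=19: f(19,1)=16796 f(19,3)=25194 f(19,5)=23256 f(19,7)=15504 f(19,9)=7752 f(19,11)=2907 f(19,13)=798 f(19,15)=152 f(19,17)=18 f(19,19)=1
t=20: f(20,0)=16796 f(20,2)=41990 f(20,4)=48450 f(20,6)=38760 f(20,8)=23256 f(20,10)=10659 f(20,12)=3705 f(20,14)=950 f(20,16)=170 f(20,18)=19 f(20,20)=1
t=21: f(21,1)=58786 f(21,3)=90440 f(21,5)=87210 f(21,7)=62016 f(21,9)=33915 f(21,11)=14364 f(21,13)=4655 f(21,15)=1120 f(21,17)=189 f(21,19)=20 f(21,21)=1
Σ_s f(21,s) = 352716
P = 352716/2097152 = 88179/524288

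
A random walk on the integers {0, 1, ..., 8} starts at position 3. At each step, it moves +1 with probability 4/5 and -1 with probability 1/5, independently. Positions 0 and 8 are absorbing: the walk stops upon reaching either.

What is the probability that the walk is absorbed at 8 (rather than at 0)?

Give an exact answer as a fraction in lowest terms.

Biased walk: p = 4/5, q = 1/5, r = q/p = 1/4
Gambler's ruin: P(hit 8 before 0 | start at 3) = (1 - r^a)/(1 - r^N)
r^3 = 1/64; r^8 = 1/65536
P = (1 - 1/64) / (1 - 1/65536) = 63/64 / 65535/65536 = 21504/21845

Answer: 21504/21845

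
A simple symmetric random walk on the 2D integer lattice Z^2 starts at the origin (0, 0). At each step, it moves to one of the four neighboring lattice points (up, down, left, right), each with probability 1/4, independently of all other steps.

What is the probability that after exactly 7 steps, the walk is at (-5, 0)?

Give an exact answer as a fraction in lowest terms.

Answer: 49/16384

Derivation:
Let h be the number of horizontal steps (so 7-h are vertical). To end at (-5,0) need (h-5)/2 right-steps and ((7-h)+0)/2 up-steps.
Sum over h with 5 ≤ h ≤ 7, h ≡ 1 (mod 2), 7-h ≡ 0 (mod 2):
h=5: C(7,5)·C(5,0)·C(2,1) = 21·1·2 = 42
h=7: C(7,7)·C(7,1)·C(0,0) = 1·7·1 = 7
Total favorable: 49
Total paths: 4^7 = 16384
P = 49/16384 = 49/16384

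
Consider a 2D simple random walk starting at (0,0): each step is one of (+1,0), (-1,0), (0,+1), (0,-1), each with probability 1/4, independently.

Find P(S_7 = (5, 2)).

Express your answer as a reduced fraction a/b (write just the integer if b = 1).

Answer: 21/16384

Derivation:
Let h be the number of horizontal steps (so 7-h are vertical). To end at (5,2) need (h+5)/2 right-steps and ((7-h)+2)/2 up-steps.
Sum over h with 5 ≤ h ≤ 5, h ≡ 1 (mod 2), 7-h ≡ 0 (mod 2):
h=5: C(7,5)·C(5,5)·C(2,2) = 21·1·1 = 21
Total favorable: 21
Total paths: 4^7 = 16384
P = 21/16384 = 21/16384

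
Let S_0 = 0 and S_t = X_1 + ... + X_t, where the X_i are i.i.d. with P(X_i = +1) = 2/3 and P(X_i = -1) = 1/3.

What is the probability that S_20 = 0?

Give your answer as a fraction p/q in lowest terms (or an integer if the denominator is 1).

Answer: 189190144/3486784401

Derivation:
To be at 0 after 20 steps: need exactly 10 steps of +1 and 10 of -1.
Number of such sequences: C(20,10) = 184756
Each has probability (2/3)^10 · (1/3)^10 = 1024/3486784401
P = 184756 · 1024/3486784401 = 189190144/3486784401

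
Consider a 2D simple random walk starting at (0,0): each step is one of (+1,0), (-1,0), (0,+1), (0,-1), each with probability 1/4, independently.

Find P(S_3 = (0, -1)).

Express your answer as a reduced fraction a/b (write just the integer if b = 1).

Let h be the number of horizontal steps (so 3-h are vertical). To end at (0,-1) need (h+0)/2 right-steps and ((3-h)-1)/2 up-steps.
Sum over h with 0 ≤ h ≤ 2, h ≡ 0 (mod 2), 3-h ≡ 1 (mod 2):
h=0: C(3,0)·C(0,0)·C(3,1) = 1·1·3 = 3
h=2: C(3,2)·C(2,1)·C(1,0) = 3·2·1 = 6
Total favorable: 9
Total paths: 4^3 = 64
P = 9/64 = 9/64

Answer: 9/64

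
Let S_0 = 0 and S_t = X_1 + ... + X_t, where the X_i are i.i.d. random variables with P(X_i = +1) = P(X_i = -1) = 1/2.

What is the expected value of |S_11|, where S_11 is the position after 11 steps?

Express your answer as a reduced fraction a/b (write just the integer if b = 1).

Answer: 693/256

Derivation:
S_11 takes values m ≡ 1 (mod 2) with |m| ≤ 11; P(S_11=m) = C(11,(11+m)/2)/2^11.
Total paths: 2^11 = 2048
Distribution: P(S=-11)=1/2048, P(S=-9)=11/2048, P(S=-7)=55/2048, P(S=-5)=165/2048, P(S=-3)=330/2048, P(S=-1)=462/2048, P(S=1)=462/2048, P(S=3)=330/2048, P(S=5)=165/2048, P(S=7)=55/2048, P(S=9)=11/2048, P(S=11)=1/2048
E[|S_11|] = Σ_m |m|·P(S_11=m) = 5544/2048 = 693/256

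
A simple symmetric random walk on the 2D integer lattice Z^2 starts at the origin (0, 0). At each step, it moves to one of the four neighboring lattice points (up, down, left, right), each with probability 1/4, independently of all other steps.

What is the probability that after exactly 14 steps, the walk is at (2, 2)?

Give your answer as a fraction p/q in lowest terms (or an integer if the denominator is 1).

Let h be the number of horizontal steps (so 14-h are vertical). To end at (2,2) need (h+2)/2 right-steps and ((14-h)+2)/2 up-steps.
Sum over h with 2 ≤ h ≤ 12, h ≡ 0 (mod 2), 14-h ≡ 0 (mod 2):
h=2: C(14,2)·C(2,2)·C(12,7) = 91·1·792 = 72072
h=4: C(14,4)·C(4,3)·C(10,6) = 1001·4·210 = 840840
h=6: C(14,6)·C(6,4)·C(8,5) = 3003·15·56 = 2522520
h=8: C(14,8)·C(8,5)·C(6,4) = 3003·56·15 = 2522520
h=10: C(14,10)·C(10,6)·C(4,3) = 1001·210·4 = 840840
h=12: C(14,12)·C(12,7)·C(2,2) = 91·792·1 = 72072
Total favorable: 6870864
Total paths: 4^14 = 268435456
P = 6870864/268435456 = 429429/16777216

Answer: 429429/16777216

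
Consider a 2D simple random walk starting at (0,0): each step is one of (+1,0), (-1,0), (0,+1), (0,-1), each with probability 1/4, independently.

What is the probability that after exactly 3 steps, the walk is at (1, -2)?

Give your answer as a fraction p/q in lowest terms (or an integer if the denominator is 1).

Let h be the number of horizontal steps (so 3-h are vertical). To end at (1,-2) need (h+1)/2 right-steps and ((3-h)-2)/2 up-steps.
Sum over h with 1 ≤ h ≤ 1, h ≡ 1 (mod 2), 3-h ≡ 0 (mod 2):
h=1: C(3,1)·C(1,1)·C(2,0) = 3·1·1 = 3
Total favorable: 3
Total paths: 4^3 = 64
P = 3/64 = 3/64

Answer: 3/64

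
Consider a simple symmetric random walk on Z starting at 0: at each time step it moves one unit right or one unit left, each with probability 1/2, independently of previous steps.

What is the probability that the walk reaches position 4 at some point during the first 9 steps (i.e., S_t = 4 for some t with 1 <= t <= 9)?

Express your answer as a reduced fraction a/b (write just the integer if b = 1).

Answer: 23/128

Derivation:
Count via complement. Let g(t,s) = #length-t paths at position s with S_1..S_t all ≠ 4.
g(t,s) = g(t-1,s-1) + g(t-1,s+1) for s ≠ 4; g(t,4) = 0.
t=0: g(0,0)=1
t=1: g(1,-1)=1 g(1,1)=1
t=2: g(2,-2)=1 g(2,0)=2 g(2,2)=1
t=3: g(3,-3)=1 g(3,-1)=3 g(3,1)=3 g(3,3)=1
t=4: g(4,-4)=1 g(4,-2)=4 g(4,0)=6 g(4,2)=4
t=5: g(5,-5)=1 g(5,-3)=5 g(5,-1)=10 g(5,1)=10 g(5,3)=4
t=6: g(6,-6)=1 g(6,-4)=6 g(6,-2)=15 g(6,0)=20 g(6,2)=14
t=7: g(7,-7)=1 g(7,-5)=7 g(7,-3)=21 g(7,-1)=35 g(7,1)=34 g(7,3)=14
t=8: g(8,-8)=1 g(8,-6)=8 g(8,-4)=28 g(8,-2)=56 g(8,0)=69 g(8,2)=48
t=9: g(9,-9)=1 g(9,-7)=9 g(9,-5)=36 g(9,-3)=84 g(9,-1)=125 g(9,1)=117 g(9,3)=48
Paths never hitting 4: Σ_s g(9,s) = 420
Paths hitting 4: 2^9 - 420 = 92
P = 92/512 = 23/128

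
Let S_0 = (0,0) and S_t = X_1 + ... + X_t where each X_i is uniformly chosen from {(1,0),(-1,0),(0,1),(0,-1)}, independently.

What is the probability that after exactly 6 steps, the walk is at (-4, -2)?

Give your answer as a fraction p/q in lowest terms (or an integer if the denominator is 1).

Let h be the number of horizontal steps (so 6-h are vertical). To end at (-4,-2) need (h-4)/2 right-steps and ((6-h)-2)/2 up-steps.
Sum over h with 4 ≤ h ≤ 4, h ≡ 0 (mod 2), 6-h ≡ 0 (mod 2):
h=4: C(6,4)·C(4,0)·C(2,0) = 15·1·1 = 15
Total favorable: 15
Total paths: 4^6 = 4096
P = 15/4096 = 15/4096

Answer: 15/4096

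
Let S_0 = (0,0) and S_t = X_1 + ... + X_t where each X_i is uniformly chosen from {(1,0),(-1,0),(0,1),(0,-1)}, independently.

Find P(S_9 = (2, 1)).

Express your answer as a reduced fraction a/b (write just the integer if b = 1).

Answer: 1323/32768

Derivation:
Let h be the number of horizontal steps (so 9-h are vertical). To end at (2,1) need (h+2)/2 right-steps and ((9-h)+1)/2 up-steps.
Sum over h with 2 ≤ h ≤ 8, h ≡ 0 (mod 2), 9-h ≡ 1 (mod 2):
h=2: C(9,2)·C(2,2)·C(7,4) = 36·1·35 = 1260
h=4: C(9,4)·C(4,3)·C(5,3) = 126·4·10 = 5040
h=6: C(9,6)·C(6,4)·C(3,2) = 84·15·3 = 3780
h=8: C(9,8)·C(8,5)·C(1,1) = 9·56·1 = 504
Total favorable: 10584
Total paths: 4^9 = 262144
P = 10584/262144 = 1323/32768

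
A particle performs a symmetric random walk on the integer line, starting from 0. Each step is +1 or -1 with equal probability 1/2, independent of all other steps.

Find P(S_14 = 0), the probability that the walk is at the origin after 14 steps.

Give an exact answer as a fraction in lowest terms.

Answer: 429/2048

Derivation:
To return to 0 after 14 steps: need exactly 7 steps of +1 and 7 of -1.
Favorable paths: C(14,7) = 3432
Total paths: 2^14 = 16384
P = 3432/16384 = 429/2048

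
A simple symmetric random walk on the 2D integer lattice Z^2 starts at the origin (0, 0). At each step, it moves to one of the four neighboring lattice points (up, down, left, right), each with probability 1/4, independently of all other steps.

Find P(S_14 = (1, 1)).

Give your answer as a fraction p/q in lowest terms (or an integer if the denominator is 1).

Let h be the number of horizontal steps (so 14-h are vertical). To end at (1,1) need (h+1)/2 right-steps and ((14-h)+1)/2 up-steps.
Sum over h with 1 ≤ h ≤ 13, h ≡ 1 (mod 2), 14-h ≡ 1 (mod 2):
h=1: C(14,1)·C(1,1)·C(13,7) = 14·1·1716 = 24024
h=3: C(14,3)·C(3,2)·C(11,6) = 364·3·462 = 504504
h=5: C(14,5)·C(5,3)·C(9,5) = 2002·10·126 = 2522520
h=7: C(14,7)·C(7,4)·C(7,4) = 3432·35·35 = 4204200
h=9: C(14,9)·C(9,5)·C(5,3) = 2002·126·10 = 2522520
h=11: C(14,11)·C(11,6)·C(3,2) = 364·462·3 = 504504
h=13: C(14,13)·C(13,7)·C(1,1) = 14·1716·1 = 24024
Total favorable: 10306296
Total paths: 4^14 = 268435456
P = 10306296/268435456 = 1288287/33554432

Answer: 1288287/33554432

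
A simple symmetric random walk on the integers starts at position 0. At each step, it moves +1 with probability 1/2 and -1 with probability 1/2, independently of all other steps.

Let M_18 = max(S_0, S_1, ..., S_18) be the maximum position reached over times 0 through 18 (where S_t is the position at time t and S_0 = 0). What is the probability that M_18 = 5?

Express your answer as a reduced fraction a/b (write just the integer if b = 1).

Answer: 4641/65536

Derivation:
Let M_18 = max(S_0,...,S_18). Use the reflection principle: for j ≥ 1, #{paths with M_18 ≥ j} = #{S_18 ≥ j} + #{S_18 ≥ j+1}.
By reflection, #{M_18 ≥ 5} = #{S_18 ≥ 5} + #{S_18 ≥ 6} = 31180 + 31180 = 62360.
#{M_18 ≥ 6} = #{S_18 ≥ 6} + #{S_18 ≥ 7} = 31180 + 12616 = 43796.
#{M_18 = 5} = 62360 - 43796 = 18564.
P(M_18 = 5) = 18564/262144 = 4641/65536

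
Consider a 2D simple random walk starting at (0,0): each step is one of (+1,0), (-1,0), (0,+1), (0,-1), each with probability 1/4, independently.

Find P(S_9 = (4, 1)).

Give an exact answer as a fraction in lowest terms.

Answer: 189/16384

Derivation:
Let h be the number of horizontal steps (so 9-h are vertical). To end at (4,1) need (h+4)/2 right-steps and ((9-h)+1)/2 up-steps.
Sum over h with 4 ≤ h ≤ 8, h ≡ 0 (mod 2), 9-h ≡ 1 (mod 2):
h=4: C(9,4)·C(4,4)·C(5,3) = 126·1·10 = 1260
h=6: C(9,6)·C(6,5)·C(3,2) = 84·6·3 = 1512
h=8: C(9,8)·C(8,6)·C(1,1) = 9·28·1 = 252
Total favorable: 3024
Total paths: 4^9 = 262144
P = 3024/262144 = 189/16384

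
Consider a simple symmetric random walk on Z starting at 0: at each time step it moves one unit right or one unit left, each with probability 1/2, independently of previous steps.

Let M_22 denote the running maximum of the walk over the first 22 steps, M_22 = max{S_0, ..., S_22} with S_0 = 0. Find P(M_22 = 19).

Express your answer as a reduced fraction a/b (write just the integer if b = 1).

Answer: 11/2097152

Derivation:
Let M_22 = max(S_0,...,S_22). Use the reflection principle: for j ≥ 1, #{paths with M_22 ≥ j} = #{S_22 ≥ j} + #{S_22 ≥ j+1}.
By reflection, #{M_22 ≥ 19} = #{S_22 ≥ 19} + #{S_22 ≥ 20} = 23 + 23 = 46.
#{M_22 ≥ 20} = #{S_22 ≥ 20} + #{S_22 ≥ 21} = 23 + 1 = 24.
#{M_22 = 19} = 46 - 24 = 22.
P(M_22 = 19) = 22/4194304 = 11/2097152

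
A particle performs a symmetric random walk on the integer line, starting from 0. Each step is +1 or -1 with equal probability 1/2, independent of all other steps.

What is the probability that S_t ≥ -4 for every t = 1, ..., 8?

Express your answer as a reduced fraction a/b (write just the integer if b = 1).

Answer: 119/128

Derivation:
Let f(t,s) = #length-t paths at position s with S_1..S_t all ≥ -4.
f(t,s) = f(t-1,s-1) + f(t-1,s+1) for s ≥ -4; f(t,s) = 0 for s < -4.
t=0: f(0,0)=1
t=1: f(1,-1)=1 f(1,1)=1
t=2: f(2,-2)=1 f(2,0)=2 f(2,2)=1
t=3: f(3,-3)=1 f(3,-1)=3 f(3,1)=3 f(3,3)=1
t=4: f(4,-4)=1 f(4,-2)=4 f(4,0)=6 f(4,2)=4 f(4,4)=1
t=5: f(5,-3)=5 f(5,-1)=10 f(5,1)=10 f(5,3)=5 f(5,5)=1
t=6: f(6,-4)=5 f(6,-2)=15 f(6,0)=20 f(6,2)=15 f(6,4)=6 f(6,6)=1
t=7: f(7,-3)=20 f(7,-1)=35 f(7,1)=35 f(7,3)=21 f(7,5)=7 f(7,7)=1
t=8: f(8,-4)=20 f(8,-2)=55 f(8,0)=70 f(8,2)=56 f(8,4)=28 f(8,6)=8 f(8,8)=1
Σ_s f(8,s) = 238
P = 238/256 = 119/128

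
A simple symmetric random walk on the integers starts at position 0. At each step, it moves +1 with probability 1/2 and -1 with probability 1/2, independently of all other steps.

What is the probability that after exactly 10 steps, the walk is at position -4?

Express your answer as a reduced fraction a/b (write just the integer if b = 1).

Answer: 15/128

Derivation:
To reach position -4 after 10 steps: need 3 steps of +1 and 7 of -1.
Favorable paths: C(10,3) = 120
Total paths: 2^10 = 1024
P = 120/1024 = 15/128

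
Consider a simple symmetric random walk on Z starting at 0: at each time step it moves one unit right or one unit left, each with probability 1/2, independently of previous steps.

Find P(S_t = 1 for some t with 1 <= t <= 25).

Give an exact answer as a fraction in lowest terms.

Count via complement. Let g(t,s) = #length-t paths at position s with S_1..S_t all ≠ 1.
g(t,s) = g(t-1,s-1) + g(t-1,s+1) for s ≠ 1; g(t,1) = 0.
t=0: g(0,0)=1
t=1: g(1,-1)=1
t=2: g(2,-2)=1 g(2,0)=1
t=3: g(3,-3)=1 g(3,-1)=2
t=4: g(4,-4)=1 g(4,-2)=3 g(4,0)=2
t=5: g(5,-5)=1 g(5,-3)=4 g(5,-1)=5
t=6: g(6,-6)=1 g(6,-4)=5 g(6,-2)=9 g(6,0)=5
t=7: g(7,-7)=1 g(7,-5)=6 g(7,-3)=14 g(7,-1)=14
t=8: g(8,-8)=1 g(8,-6)=7 g(8,-4)=20 g(8,-2)=28 g(8,0)=14
t=9: g(9,-9)=1 g(9,-7)=8 g(9,-5)=27 g(9,-3)=48 g(9,-1)=42
t=10: g(10,-10)=1 g(10,-8)=9 g(10,-6)=35 g(10,-4)=75 g(10,-2)=90 g(10,0)=42
t=11: g(11,-11)=1 g(11,-9)=10 g(11,-7)=44 g(11,-5)=110 g(11,-3)=165 g(11,-1)=132
t=12: g(12,-12)=1 g(12,-10)=11 g(12,-8)=54 g(12,-6)=154 g(12,-4)=275 g(12,-2)=297 g(12,0)=132
t=13: g(13,-13)=1 g(13,-11)=12 g(13,-9)=65 g(13,-7)=208 g(13,-5)=429 g(13,-3)=572 g(13,-1)=429
t=14: g(14,-14)=1 g(14,-12)=13 g(14,-10)=77 g(14,-8)=273 g(14,-6)=637 g(14,-4)=1001 g(14,-2)=1001 g(14,0)=429
t=15: g(15,-15)=1 g(15,-13)=14 g(15,-11)=90 g(15,-9)=350 g(15,-7)=910 g(15,-5)=1638 g(15,-3)=2002 g(15,-1)=1430
t=16: g(16,-16)=1 g(16,-14)=15 g(16,-12)=104 g(16,-10)=440 g(16,-8)=1260 g(16,-6)=2548 g(16,-4)=3640 g(16,-2)=3432 g(16,0)=1430
t=17: g(17,-17)=1 g(17,-15)=16 g(17,-13)=119 g(17,-11)=544 g(17,-9)=1700 g(17,-7)=3808 g(17,-5)=6188 g(17,-3)=7072 g(17,-1)=4862
t=18: g(18,-18)=1 g(18,-16)=17 g(18,-14)=135 g(18,-12)=663 g(18,-10)=2244 g(18,-8)=5508 g(18,-6)=9996 g(18,-4)=13260 g(18,-2)=11934 g(18,0)=4862
t=19: g(19,-19)=1 g(19,-17)=18 g(19,-15)=152 g(19,-13)=798 g(19,-11)=2907 g(19,-9)=7752 g(19,-7)=15504 g(19,-5)=23256 g(19,-3)=25194 g(19,-1)=16796
t=20: g(20,-20)=1 g(20,-18)=19 g(20,-16)=170 g(20,-14)=950 g(20,-12)=3705 g(20,-10)=10659 g(20,-8)=23256 g(20,-6)=38760 g(20,-4)=48450 g(20,-2)=41990 g(20,0)=16796
t=21: g(21,-21)=1 g(21,-19)=20 g(21,-17)=189 g(21,-15)=1120 g(21,-13)=4655 g(21,-11)=14364 g(21,-9)=33915 g(21,-7)=62016 g(21,-5)=87210 g(21,-3)=90440 g(21,-1)=58786
t=22: g(22,-22)=1 g(22,-20)=21 g(22,-18)=209 g(22,-16)=1309 g(22,-14)=5775 g(22,-12)=19019 g(22,-10)=48279 g(22,-8)=95931 g(22,-6)=149226 g(22,-4)=177650 g(22,-2)=149226 g(22,0)=58786
t=23: g(23,-23)=1 g(23,-21)=22 g(23,-19)=230 g(23,-17)=1518 g(23,-15)=7084 g(23,-13)=24794 g(23,-11)=67298 g(23,-9)=144210 g(23,-7)=245157 g(23,-5)=326876 g(23,-3)=326876 g(23,-1)=208012
t=24: g(24,-24)=1 g(24,-22)=23 g(24,-20)=252 g(24,-18)=1748 g(24,-16)=8602 g(24,-14)=31878 g(24,-12)=92092 g(24,-10)=211508 g(24,-8)=389367 g(24,-6)=572033 g(24,-4)=653752 g(24,-2)=534888 g(24,0)=208012
t=25: g(25,-25)=1 g(25,-23)=24 g(25,-21)=275 g(25,-19)=2000 g(25,-17)=10350 g(25,-15)=40480 g(25,-13)=123970 g(25,-11)=303600 g(25,-9)=600875 g(25,-7)=961400 g(25,-5)=1225785 g(25,-3)=1188640 g(25,-1)=742900
Paths never hitting 1: Σ_s g(25,s) = 5200300
Paths hitting 1: 2^25 - 5200300 = 28354132
P = 28354132/33554432 = 7088533/8388608

Answer: 7088533/8388608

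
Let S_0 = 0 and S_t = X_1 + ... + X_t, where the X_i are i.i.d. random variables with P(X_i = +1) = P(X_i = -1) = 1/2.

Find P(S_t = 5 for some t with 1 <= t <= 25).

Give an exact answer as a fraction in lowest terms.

Count via complement. Let g(t,s) = #length-t paths at position s with S_1..S_t all ≠ 5.
g(t,s) = g(t-1,s-1) + g(t-1,s+1) for s ≠ 5; g(t,5) = 0.
t=0: g(0,0)=1
t=1: g(1,-1)=1 g(1,1)=1
t=2: g(2,-2)=1 g(2,0)=2 g(2,2)=1
t=3: g(3,-3)=1 g(3,-1)=3 g(3,1)=3 g(3,3)=1
t=4: g(4,-4)=1 g(4,-2)=4 g(4,0)=6 g(4,2)=4 g(4,4)=1
t=5: g(5,-5)=1 g(5,-3)=5 g(5,-1)=10 g(5,1)=10 g(5,3)=5
t=6: g(6,-6)=1 g(6,-4)=6 g(6,-2)=15 g(6,0)=20 g(6,2)=15 g(6,4)=5
t=7: g(7,-7)=1 g(7,-5)=7 g(7,-3)=21 g(7,-1)=35 g(7,1)=35 g(7,3)=20
t=8: g(8,-8)=1 g(8,-6)=8 g(8,-4)=28 g(8,-2)=56 g(8,0)=70 g(8,2)=55 g(8,4)=20
t=9: g(9,-9)=1 g(9,-7)=9 g(9,-5)=36 g(9,-3)=84 g(9,-1)=126 g(9,1)=125 g(9,3)=75
t=10: g(10,-10)=1 g(10,-8)=10 g(10,-6)=45 g(10,-4)=120 g(10,-2)=210 g(10,0)=251 g(10,2)=200 g(10,4)=75
t=11: g(11,-11)=1 g(11,-9)=11 g(11,-7)=55 g(11,-5)=165 g(11,-3)=330 g(11,-1)=461 g(11,1)=451 g(11,3)=275
t=12: g(12,-12)=1 g(12,-10)=12 g(12,-8)=66 g(12,-6)=220 g(12,-4)=495 g(12,-2)=791 g(12,0)=912 g(12,2)=726 g(12,4)=275
t=13: g(13,-13)=1 g(13,-11)=13 g(13,-9)=78 g(13,-7)=286 g(13,-5)=715 g(13,-3)=1286 g(13,-1)=1703 g(13,1)=1638 g(13,3)=1001
t=14: g(14,-14)=1 g(14,-12)=14 g(14,-10)=91 g(14,-8)=364 g(14,-6)=1001 g(14,-4)=2001 g(14,-2)=2989 g(14,0)=3341 g(14,2)=2639 g(14,4)=1001
t=15: g(15,-15)=1 g(15,-13)=15 g(15,-11)=105 g(15,-9)=455 g(15,-7)=1365 g(15,-5)=3002 g(15,-3)=4990 g(15,-1)=6330 g(15,1)=5980 g(15,3)=3640
t=16: g(16,-16)=1 g(16,-14)=16 g(16,-12)=120 g(16,-10)=560 g(16,-8)=1820 g(16,-6)=4367 g(16,-4)=7992 g(16,-2)=11320 g(16,0)=12310 g(16,2)=9620 g(16,4)=3640
t=17: g(17,-17)=1 g(17,-15)=17 g(17,-13)=136 g(17,-11)=680 g(17,-9)=2380 g(17,-7)=6187 g(17,-5)=12359 g(17,-3)=19312 g(17,-1)=23630 g(17,1)=21930 g(17,3)=13260
t=18: g(18,-18)=1 g(18,-16)=18 g(18,-14)=153 g(18,-12)=816 g(18,-10)=3060 g(18,-8)=8567 g(18,-6)=18546 g(18,-4)=31671 g(18,-2)=42942 g(18,0)=45560 g(18,2)=35190 g(18,4)=13260
t=19: g(19,-19)=1 g(19,-17)=19 g(19,-15)=171 g(19,-13)=969 g(19,-11)=3876 g(19,-9)=11627 g(19,-7)=27113 g(19,-5)=50217 g(19,-3)=74613 g(19,-1)=88502 g(19,1)=80750 g(19,3)=48450
t=20: g(20,-20)=1 g(20,-18)=20 g(20,-16)=190 g(20,-14)=1140 g(20,-12)=4845 g(20,-10)=15503 g(20,-8)=38740 g(20,-6)=77330 g(20,-4)=124830 g(20,-2)=163115 g(20,0)=169252 g(20,2)=129200 g(20,4)=48450
t=21: g(21,-21)=1 g(21,-19)=21 g(21,-17)=210 g(21,-15)=1330 g(21,-13)=5985 g(21,-11)=20348 g(21,-9)=54243 g(21,-7)=116070 g(21,-5)=202160 g(21,-3)=287945 g(21,-1)=332367 g(21,1)=298452 g(21,3)=177650
t=22: g(22,-22)=1 g(22,-20)=22 g(22,-18)=231 g(22,-16)=1540 g(22,-14)=7315 g(22,-12)=26333 g(22,-10)=74591 g(22,-8)=170313 g(22,-6)=318230 g(22,-4)=490105 g(22,-2)=620312 g(22,0)=630819 g(22,2)=476102 g(22,4)=177650
t=23: g(23,-23)=1 g(23,-21)=23 g(23,-19)=253 g(23,-17)=1771 g(23,-15)=8855 g(23,-13)=33648 g(23,-11)=100924 g(23,-9)=244904 g(23,-7)=488543 g(23,-5)=808335 g(23,-3)=1110417 g(23,-1)=1251131 g(23,1)=1106921 g(23,3)=653752
t=24: g(24,-24)=1 g(24,-22)=24 g(24,-20)=276 g(24,-18)=2024 g(24,-16)=10626 g(24,-14)=42503 g(24,-12)=134572 g(24,-10)=345828 g(24,-8)=733447 g(24,-6)=1296878 g(24,-4)=1918752 g(24,-2)=2361548 g(24,0)=2358052 g(24,2)=1760673 g(24,4)=653752
t=25: g(25,-25)=1 g(25,-23)=25 g(25,-21)=300 g(25,-19)=2300 g(25,-17)=12650 g(25,-15)=53129 g(25,-13)=177075 g(25,-11)=480400 g(25,-9)=1079275 g(25,-7)=2030325 g(25,-5)=3215630 g(25,-3)=4280300 g(25,-1)=4719600 g(25,1)=4118725 g(25,3)=2414425
Paths never hitting 5: Σ_s g(25,s) = 22584160
Paths hitting 5: 2^25 - 22584160 = 10970272
P = 10970272/33554432 = 342821/1048576

Answer: 342821/1048576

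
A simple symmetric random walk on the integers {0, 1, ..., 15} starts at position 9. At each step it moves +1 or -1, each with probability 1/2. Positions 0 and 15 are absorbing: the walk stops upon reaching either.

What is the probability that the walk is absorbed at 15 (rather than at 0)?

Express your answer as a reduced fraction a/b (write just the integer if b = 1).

Answer: 3/5

Derivation:
Symmetric walk (p = 1/2): the harmonic-function argument gives P(hit 15 before 0 | start at 9) = a/N.
P = 9/15 = 3/5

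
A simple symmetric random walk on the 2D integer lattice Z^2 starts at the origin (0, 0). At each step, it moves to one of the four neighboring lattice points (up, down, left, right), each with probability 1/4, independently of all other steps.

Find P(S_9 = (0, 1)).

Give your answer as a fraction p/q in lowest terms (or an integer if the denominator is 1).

Let h be the number of horizontal steps (so 9-h are vertical). To end at (0,1) need (h+0)/2 right-steps and ((9-h)+1)/2 up-steps.
Sum over h with 0 ≤ h ≤ 8, h ≡ 0 (mod 2), 9-h ≡ 1 (mod 2):
h=0: C(9,0)·C(0,0)·C(9,5) = 1·1·126 = 126
h=2: C(9,2)·C(2,1)·C(7,4) = 36·2·35 = 2520
h=4: C(9,4)·C(4,2)·C(5,3) = 126·6·10 = 7560
h=6: C(9,6)·C(6,3)·C(3,2) = 84·20·3 = 5040
h=8: C(9,8)·C(8,4)·C(1,1) = 9·70·1 = 630
Total favorable: 15876
Total paths: 4^9 = 262144
P = 15876/262144 = 3969/65536

Answer: 3969/65536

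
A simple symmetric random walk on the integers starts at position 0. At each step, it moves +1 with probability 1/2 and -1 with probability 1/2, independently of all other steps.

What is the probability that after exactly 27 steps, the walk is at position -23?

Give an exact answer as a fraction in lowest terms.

To reach position -23 after 27 steps: need 2 steps of +1 and 25 of -1.
Favorable paths: C(27,2) = 351
Total paths: 2^27 = 134217728
P = 351/134217728 = 351/134217728

Answer: 351/134217728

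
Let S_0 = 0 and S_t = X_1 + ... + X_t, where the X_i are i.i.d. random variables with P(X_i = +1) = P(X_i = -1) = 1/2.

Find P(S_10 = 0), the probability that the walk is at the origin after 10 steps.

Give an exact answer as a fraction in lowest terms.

Answer: 63/256

Derivation:
To return to 0 after 10 steps: need exactly 5 steps of +1 and 5 of -1.
Favorable paths: C(10,5) = 252
Total paths: 2^10 = 1024
P = 252/1024 = 63/256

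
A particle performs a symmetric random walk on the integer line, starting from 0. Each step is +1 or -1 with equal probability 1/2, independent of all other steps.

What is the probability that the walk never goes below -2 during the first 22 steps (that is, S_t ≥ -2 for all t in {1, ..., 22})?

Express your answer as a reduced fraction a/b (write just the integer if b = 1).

Answer: 499681/1048576

Derivation:
Let f(t,s) = #length-t paths at position s with S_1..S_t all ≥ -2.
f(t,s) = f(t-1,s-1) + f(t-1,s+1) for s ≥ -2; f(t,s) = 0 for s < -2.
t=0: f(0,0)=1
t=1: f(1,-1)=1 f(1,1)=1
t=2: f(2,-2)=1 f(2,0)=2 f(2,2)=1
t=3: f(3,-1)=3 f(3,1)=3 f(3,3)=1
t=4: f(4,-2)=3 f(4,0)=6 f(4,2)=4 f(4,4)=1
t=5: f(5,-1)=9 f(5,1)=10 f(5,3)=5 f(5,5)=1
t=6: f(6,-2)=9 f(6,0)=19 f(6,2)=15 f(6,4)=6 f(6,6)=1
t=7: f(7,-1)=28 f(7,1)=34 f(7,3)=21 f(7,5)=7 f(7,7)=1
t=8: f(8,-2)=28 f(8,0)=62 f(8,2)=55 f(8,4)=28 f(8,6)=8 f(8,8)=1
t=9: f(9,-1)=90 f(9,1)=117 f(9,3)=83 f(9,5)=36 f(9,7)=9 f(9,9)=1
t=10: f(10,-2)=90 f(10,0)=207 f(10,2)=200 f(10,4)=119 f(10,6)=45 f(10,8)=10 f(10,10)=1
t=11: f(11,-1)=297 f(11,1)=407 f(11,3)=319 f(11,5)=164 f(11,7)=55 f(11,9)=11 f(11,11)=1
t=12: f(12,-2)=297 f(12,0)=704 f(12,2)=726 f(12,4)=483 f(12,6)=219 f(12,8)=66 f(12,10)=12 f(12,12)=1
t=13: f(13,-1)=1001 f(13,1)=1430 f(13,3)=1209 f(13,5)=702 f(13,7)=285 f(13,9)=78 f(13,11)=13 f(13,13)=1
t=14: f(14,-2)=1001 f(14,0)=2431 f(14,2)=2639 f(14,4)=1911 f(14,6)=987 f(14,8)=363 f(14,10)=91 f(14,12)=14 f(14,14)=1
t=15: f(15,-1)=3432 f(15,1)=5070 f(15,3)=4550 f(15,5)=2898 f(15,7)=1350 f(15,9)=454 f(15,11)=105 f(15,13)=15 f(15,15)=1
t=16: f(16,-2)=3432 f(16,0)=8502 f(16,2)=9620 f(16,4)=7448 f(16,6)=4248 f(16,8)=1804 f(16,10)=559 f(16,12)=120 f(16,14)=16 f(16,16)=1
t=17: f(17,-1)=11934 f(17,1)=18122 f(17,3)=17068 f(17,5)=11696 f(17,7)=6052 f(17,9)=2363 f(17,11)=679 f(17,13)=136 f(17,15)=17 f(17,17)=1
t=18: f(18,-2)=11934 f(18,0)=30056 f(18,2)=35190 f(18,4)=28764 f(18,6)=17748 f(18,8)=8415 f(18,10)=3042 f(18,12)=815 f(18,14)=153 f(18,16)=18 f(18,18)=1
t=19: f(19,-1)=41990 f(19,1)=65246 f(19,3)=63954 f(19,5)=46512 f(19,7)=26163 f(19,9)=11457 f(19,11)=3857 f(19,13)=968 f(19,15)=171 f(19,17)=19 f(19,19)=1
t=20: f(20,-2)=41990 f(20,0)=107236 f(20,2)=129200 f(20,4)=110466 f(20,6)=72675 f(20,8)=37620 f(20,10)=15314 f(20,12)=4825 f(20,14)=1139 f(20,16)=190 f(20,18)=20 f(20,20)=1
t=21: f(21,-1)=149226 f(21,1)=236436 f(21,3)=239666 f(21,5)=183141 f(21,7)=110295 f(21,9)=52934 f(21,11)=20139 f(21,13)=5964 f(21,15)=1329 f(21,17)=210 f(21,19)=21 f(21,21)=1
t=22: f(22,-2)=149226 f(22,0)=385662 f(22,2)=476102 f(22,4)=422807 f(22,6)=293436 f(22,8)=163229 f(22,10)=73073 f(22,12)=26103 f(22,14)=7293 f(22,16)=1539 f(22,18)=231 f(22,20)=22 f(22,22)=1
Σ_s f(22,s) = 1998724
P = 1998724/4194304 = 499681/1048576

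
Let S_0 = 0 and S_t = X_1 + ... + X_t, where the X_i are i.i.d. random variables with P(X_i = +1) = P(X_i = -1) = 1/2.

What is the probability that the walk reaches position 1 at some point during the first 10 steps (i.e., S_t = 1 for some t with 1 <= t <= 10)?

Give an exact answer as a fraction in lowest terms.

Count via complement. Let g(t,s) = #length-t paths at position s with S_1..S_t all ≠ 1.
g(t,s) = g(t-1,s-1) + g(t-1,s+1) for s ≠ 1; g(t,1) = 0.
t=0: g(0,0)=1
t=1: g(1,-1)=1
t=2: g(2,-2)=1 g(2,0)=1
t=3: g(3,-3)=1 g(3,-1)=2
t=4: g(4,-4)=1 g(4,-2)=3 g(4,0)=2
t=5: g(5,-5)=1 g(5,-3)=4 g(5,-1)=5
t=6: g(6,-6)=1 g(6,-4)=5 g(6,-2)=9 g(6,0)=5
t=7: g(7,-7)=1 g(7,-5)=6 g(7,-3)=14 g(7,-1)=14
t=8: g(8,-8)=1 g(8,-6)=7 g(8,-4)=20 g(8,-2)=28 g(8,0)=14
t=9: g(9,-9)=1 g(9,-7)=8 g(9,-5)=27 g(9,-3)=48 g(9,-1)=42
t=10: g(10,-10)=1 g(10,-8)=9 g(10,-6)=35 g(10,-4)=75 g(10,-2)=90 g(10,0)=42
Paths never hitting 1: Σ_s g(10,s) = 252
Paths hitting 1: 2^10 - 252 = 772
P = 772/1024 = 193/256

Answer: 193/256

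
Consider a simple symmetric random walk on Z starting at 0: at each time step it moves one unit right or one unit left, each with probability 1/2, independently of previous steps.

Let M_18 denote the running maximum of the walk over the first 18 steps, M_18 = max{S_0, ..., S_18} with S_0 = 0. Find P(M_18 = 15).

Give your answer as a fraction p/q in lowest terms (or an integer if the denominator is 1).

Answer: 9/131072

Derivation:
Let M_18 = max(S_0,...,S_18). Use the reflection principle: for j ≥ 1, #{paths with M_18 ≥ j} = #{S_18 ≥ j} + #{S_18 ≥ j+1}.
By reflection, #{M_18 ≥ 15} = #{S_18 ≥ 15} + #{S_18 ≥ 16} = 19 + 19 = 38.
#{M_18 ≥ 16} = #{S_18 ≥ 16} + #{S_18 ≥ 17} = 19 + 1 = 20.
#{M_18 = 15} = 38 - 20 = 18.
P(M_18 = 15) = 18/262144 = 9/131072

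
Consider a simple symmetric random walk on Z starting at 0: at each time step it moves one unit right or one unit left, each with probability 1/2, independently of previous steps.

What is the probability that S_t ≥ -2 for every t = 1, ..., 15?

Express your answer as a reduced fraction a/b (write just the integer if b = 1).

Answer: 17875/32768

Derivation:
Let f(t,s) = #length-t paths at position s with S_1..S_t all ≥ -2.
f(t,s) = f(t-1,s-1) + f(t-1,s+1) for s ≥ -2; f(t,s) = 0 for s < -2.
t=0: f(0,0)=1
t=1: f(1,-1)=1 f(1,1)=1
t=2: f(2,-2)=1 f(2,0)=2 f(2,2)=1
t=3: f(3,-1)=3 f(3,1)=3 f(3,3)=1
t=4: f(4,-2)=3 f(4,0)=6 f(4,2)=4 f(4,4)=1
t=5: f(5,-1)=9 f(5,1)=10 f(5,3)=5 f(5,5)=1
t=6: f(6,-2)=9 f(6,0)=19 f(6,2)=15 f(6,4)=6 f(6,6)=1
t=7: f(7,-1)=28 f(7,1)=34 f(7,3)=21 f(7,5)=7 f(7,7)=1
t=8: f(8,-2)=28 f(8,0)=62 f(8,2)=55 f(8,4)=28 f(8,6)=8 f(8,8)=1
t=9: f(9,-1)=90 f(9,1)=117 f(9,3)=83 f(9,5)=36 f(9,7)=9 f(9,9)=1
t=10: f(10,-2)=90 f(10,0)=207 f(10,2)=200 f(10,4)=119 f(10,6)=45 f(10,8)=10 f(10,10)=1
t=11: f(11,-1)=297 f(11,1)=407 f(11,3)=319 f(11,5)=164 f(11,7)=55 f(11,9)=11 f(11,11)=1
t=12: f(12,-2)=297 f(12,0)=704 f(12,2)=726 f(12,4)=483 f(12,6)=219 f(12,8)=66 f(12,10)=12 f(12,12)=1
t=13: f(13,-1)=1001 f(13,1)=1430 f(13,3)=1209 f(13,5)=702 f(13,7)=285 f(13,9)=78 f(13,11)=13 f(13,13)=1
t=14: f(14,-2)=1001 f(14,0)=2431 f(14,2)=2639 f(14,4)=1911 f(14,6)=987 f(14,8)=363 f(14,10)=91 f(14,12)=14 f(14,14)=1
t=15: f(15,-1)=3432 f(15,1)=5070 f(15,3)=4550 f(15,5)=2898 f(15,7)=1350 f(15,9)=454 f(15,11)=105 f(15,13)=15 f(15,15)=1
Σ_s f(15,s) = 17875
P = 17875/32768 = 17875/32768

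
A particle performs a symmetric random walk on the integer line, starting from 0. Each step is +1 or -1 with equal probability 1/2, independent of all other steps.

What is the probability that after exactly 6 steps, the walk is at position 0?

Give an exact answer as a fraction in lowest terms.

To return to 0 after 6 steps: need exactly 3 steps of +1 and 3 of -1.
Favorable paths: C(6,3) = 20
Total paths: 2^6 = 64
P = 20/64 = 5/16

Answer: 5/16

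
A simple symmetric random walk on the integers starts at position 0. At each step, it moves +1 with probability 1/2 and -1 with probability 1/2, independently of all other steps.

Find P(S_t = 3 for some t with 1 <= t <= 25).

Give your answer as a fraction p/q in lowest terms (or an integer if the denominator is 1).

Answer: 1168527/2097152

Derivation:
Count via complement. Let g(t,s) = #length-t paths at position s with S_1..S_t all ≠ 3.
g(t,s) = g(t-1,s-1) + g(t-1,s+1) for s ≠ 3; g(t,3) = 0.
t=0: g(0,0)=1
t=1: g(1,-1)=1 g(1,1)=1
t=2: g(2,-2)=1 g(2,0)=2 g(2,2)=1
t=3: g(3,-3)=1 g(3,-1)=3 g(3,1)=3
t=4: g(4,-4)=1 g(4,-2)=4 g(4,0)=6 g(4,2)=3
t=5: g(5,-5)=1 g(5,-3)=5 g(5,-1)=10 g(5,1)=9
t=6: g(6,-6)=1 g(6,-4)=6 g(6,-2)=15 g(6,0)=19 g(6,2)=9
t=7: g(7,-7)=1 g(7,-5)=7 g(7,-3)=21 g(7,-1)=34 g(7,1)=28
t=8: g(8,-8)=1 g(8,-6)=8 g(8,-4)=28 g(8,-2)=55 g(8,0)=62 g(8,2)=28
t=9: g(9,-9)=1 g(9,-7)=9 g(9,-5)=36 g(9,-3)=83 g(9,-1)=117 g(9,1)=90
t=10: g(10,-10)=1 g(10,-8)=10 g(10,-6)=45 g(10,-4)=119 g(10,-2)=200 g(10,0)=207 g(10,2)=90
t=11: g(11,-11)=1 g(11,-9)=11 g(11,-7)=55 g(11,-5)=164 g(11,-3)=319 g(11,-1)=407 g(11,1)=297
t=12: g(12,-12)=1 g(12,-10)=12 g(12,-8)=66 g(12,-6)=219 g(12,-4)=483 g(12,-2)=726 g(12,0)=704 g(12,2)=297
t=13: g(13,-13)=1 g(13,-11)=13 g(13,-9)=78 g(13,-7)=285 g(13,-5)=702 g(13,-3)=1209 g(13,-1)=1430 g(13,1)=1001
t=14: g(14,-14)=1 g(14,-12)=14 g(14,-10)=91 g(14,-8)=363 g(14,-6)=987 g(14,-4)=1911 g(14,-2)=2639 g(14,0)=2431 g(14,2)=1001
t=15: g(15,-15)=1 g(15,-13)=15 g(15,-11)=105 g(15,-9)=454 g(15,-7)=1350 g(15,-5)=2898 g(15,-3)=4550 g(15,-1)=5070 g(15,1)=3432
t=16: g(16,-16)=1 g(16,-14)=16 g(16,-12)=120 g(16,-10)=559 g(16,-8)=1804 g(16,-6)=4248 g(16,-4)=7448 g(16,-2)=9620 g(16,0)=8502 g(16,2)=3432
t=17: g(17,-17)=1 g(17,-15)=17 g(17,-13)=136 g(17,-11)=679 g(17,-9)=2363 g(17,-7)=6052 g(17,-5)=11696 g(17,-3)=17068 g(17,-1)=18122 g(17,1)=11934
t=18: g(18,-18)=1 g(18,-16)=18 g(18,-14)=153 g(18,-12)=815 g(18,-10)=3042 g(18,-8)=8415 g(18,-6)=17748 g(18,-4)=28764 g(18,-2)=35190 g(18,0)=30056 g(18,2)=11934
t=19: g(19,-19)=1 g(19,-17)=19 g(19,-15)=171 g(19,-13)=968 g(19,-11)=3857 g(19,-9)=11457 g(19,-7)=26163 g(19,-5)=46512 g(19,-3)=63954 g(19,-1)=65246 g(19,1)=41990
t=20: g(20,-20)=1 g(20,-18)=20 g(20,-16)=190 g(20,-14)=1139 g(20,-12)=4825 g(20,-10)=15314 g(20,-8)=37620 g(20,-6)=72675 g(20,-4)=110466 g(20,-2)=129200 g(20,0)=107236 g(20,2)=41990
t=21: g(21,-21)=1 g(21,-19)=21 g(21,-17)=210 g(21,-15)=1329 g(21,-13)=5964 g(21,-11)=20139 g(21,-9)=52934 g(21,-7)=110295 g(21,-5)=183141 g(21,-3)=239666 g(21,-1)=236436 g(21,1)=149226
t=22: g(22,-22)=1 g(22,-20)=22 g(22,-18)=231 g(22,-16)=1539 g(22,-14)=7293 g(22,-12)=26103 g(22,-10)=73073 g(22,-8)=163229 g(22,-6)=293436 g(22,-4)=422807 g(22,-2)=476102 g(22,0)=385662 g(22,2)=149226
t=23: g(23,-23)=1 g(23,-21)=23 g(23,-19)=253 g(23,-17)=1770 g(23,-15)=8832 g(23,-13)=33396 g(23,-11)=99176 g(23,-9)=236302 g(23,-7)=456665 g(23,-5)=716243 g(23,-3)=898909 g(23,-1)=861764 g(23,1)=534888
t=24: g(24,-24)=1 g(24,-22)=24 g(24,-20)=276 g(24,-18)=2023 g(24,-16)=10602 g(24,-14)=42228 g(24,-12)=132572 g(24,-10)=335478 g(24,-8)=692967 g(24,-6)=1172908 g(24,-4)=1615152 g(24,-2)=1760673 g(24,0)=1396652 g(24,2)=534888
t=25: g(25,-25)=1 g(25,-23)=25 g(25,-21)=300 g(25,-19)=2299 g(25,-17)=12625 g(25,-15)=52830 g(25,-13)=174800 g(25,-11)=468050 g(25,-9)=1028445 g(25,-7)=1865875 g(25,-5)=2788060 g(25,-3)=3375825 g(25,-1)=3157325 g(25,1)=1931540
Paths never hitting 3: Σ_s g(25,s) = 14858000
Paths hitting 3: 2^25 - 14858000 = 18696432
P = 18696432/33554432 = 1168527/2097152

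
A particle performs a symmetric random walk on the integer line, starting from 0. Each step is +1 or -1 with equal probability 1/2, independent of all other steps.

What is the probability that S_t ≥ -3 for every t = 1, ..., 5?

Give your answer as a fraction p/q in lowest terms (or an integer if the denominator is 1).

Let f(t,s) = #length-t paths at position s with S_1..S_t all ≥ -3.
f(t,s) = f(t-1,s-1) + f(t-1,s+1) for s ≥ -3; f(t,s) = 0 for s < -3.
t=0: f(0,0)=1
t=1: f(1,-1)=1 f(1,1)=1
t=2: f(2,-2)=1 f(2,0)=2 f(2,2)=1
t=3: f(3,-3)=1 f(3,-1)=3 f(3,1)=3 f(3,3)=1
t=4: f(4,-2)=4 f(4,0)=6 f(4,2)=4 f(4,4)=1
t=5: f(5,-3)=4 f(5,-1)=10 f(5,1)=10 f(5,3)=5 f(5,5)=1
Σ_s f(5,s) = 30
P = 30/32 = 15/16

Answer: 15/16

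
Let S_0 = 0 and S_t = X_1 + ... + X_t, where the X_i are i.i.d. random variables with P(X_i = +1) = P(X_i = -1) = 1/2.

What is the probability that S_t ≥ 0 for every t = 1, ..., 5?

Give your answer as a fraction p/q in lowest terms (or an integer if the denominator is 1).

Answer: 5/16

Derivation:
Let f(t,s) = #length-t paths at position s with S_1..S_t all ≥ 0.
f(t,s) = f(t-1,s-1) + f(t-1,s+1) for s ≥ 0; f(t,s) = 0 for s < 0.
t=0: f(0,0)=1
t=1: f(1,1)=1
t=2: f(2,0)=1 f(2,2)=1
t=3: f(3,1)=2 f(3,3)=1
t=4: f(4,0)=2 f(4,2)=3 f(4,4)=1
t=5: f(5,1)=5 f(5,3)=4 f(5,5)=1
Σ_s f(5,s) = 10
P = 10/32 = 5/16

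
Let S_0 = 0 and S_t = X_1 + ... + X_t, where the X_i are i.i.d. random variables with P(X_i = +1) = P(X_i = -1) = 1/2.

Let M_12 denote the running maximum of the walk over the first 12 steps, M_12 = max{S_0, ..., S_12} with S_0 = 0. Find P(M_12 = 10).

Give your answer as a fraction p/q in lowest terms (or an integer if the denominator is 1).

Answer: 3/1024

Derivation:
Let M_12 = max(S_0,...,S_12). Use the reflection principle: for j ≥ 1, #{paths with M_12 ≥ j} = #{S_12 ≥ j} + #{S_12 ≥ j+1}.
By reflection, #{M_12 ≥ 10} = #{S_12 ≥ 10} + #{S_12 ≥ 11} = 13 + 1 = 14.
#{M_12 ≥ 11} = #{S_12 ≥ 11} + #{S_12 ≥ 12} = 1 + 1 = 2.
#{M_12 = 10} = 14 - 2 = 12.
P(M_12 = 10) = 12/4096 = 3/1024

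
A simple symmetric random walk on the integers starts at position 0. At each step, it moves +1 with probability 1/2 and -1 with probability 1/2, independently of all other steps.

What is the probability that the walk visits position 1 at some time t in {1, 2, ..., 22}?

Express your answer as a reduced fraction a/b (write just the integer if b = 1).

Count via complement. Let g(t,s) = #length-t paths at position s with S_1..S_t all ≠ 1.
g(t,s) = g(t-1,s-1) + g(t-1,s+1) for s ≠ 1; g(t,1) = 0.
t=0: g(0,0)=1
t=1: g(1,-1)=1
t=2: g(2,-2)=1 g(2,0)=1
t=3: g(3,-3)=1 g(3,-1)=2
t=4: g(4,-4)=1 g(4,-2)=3 g(4,0)=2
t=5: g(5,-5)=1 g(5,-3)=4 g(5,-1)=5
t=6: g(6,-6)=1 g(6,-4)=5 g(6,-2)=9 g(6,0)=5
t=7: g(7,-7)=1 g(7,-5)=6 g(7,-3)=14 g(7,-1)=14
t=8: g(8,-8)=1 g(8,-6)=7 g(8,-4)=20 g(8,-2)=28 g(8,0)=14
t=9: g(9,-9)=1 g(9,-7)=8 g(9,-5)=27 g(9,-3)=48 g(9,-1)=42
t=10: g(10,-10)=1 g(10,-8)=9 g(10,-6)=35 g(10,-4)=75 g(10,-2)=90 g(10,0)=42
t=11: g(11,-11)=1 g(11,-9)=10 g(11,-7)=44 g(11,-5)=110 g(11,-3)=165 g(11,-1)=132
t=12: g(12,-12)=1 g(12,-10)=11 g(12,-8)=54 g(12,-6)=154 g(12,-4)=275 g(12,-2)=297 g(12,0)=132
t=13: g(13,-13)=1 g(13,-11)=12 g(13,-9)=65 g(13,-7)=208 g(13,-5)=429 g(13,-3)=572 g(13,-1)=429
t=14: g(14,-14)=1 g(14,-12)=13 g(14,-10)=77 g(14,-8)=273 g(14,-6)=637 g(14,-4)=1001 g(14,-2)=1001 g(14,0)=429
t=15: g(15,-15)=1 g(15,-13)=14 g(15,-11)=90 g(15,-9)=350 g(15,-7)=910 g(15,-5)=1638 g(15,-3)=2002 g(15,-1)=1430
t=16: g(16,-16)=1 g(16,-14)=15 g(16,-12)=104 g(16,-10)=440 g(16,-8)=1260 g(16,-6)=2548 g(16,-4)=3640 g(16,-2)=3432 g(16,0)=1430
t=17: g(17,-17)=1 g(17,-15)=16 g(17,-13)=119 g(17,-11)=544 g(17,-9)=1700 g(17,-7)=3808 g(17,-5)=6188 g(17,-3)=7072 g(17,-1)=4862
t=18: g(18,-18)=1 g(18,-16)=17 g(18,-14)=135 g(18,-12)=663 g(18,-10)=2244 g(18,-8)=5508 g(18,-6)=9996 g(18,-4)=13260 g(18,-2)=11934 g(18,0)=4862
t=19: g(19,-19)=1 g(19,-17)=18 g(19,-15)=152 g(19,-13)=798 g(19,-11)=2907 g(19,-9)=7752 g(19,-7)=15504 g(19,-5)=23256 g(19,-3)=25194 g(19,-1)=16796
t=20: g(20,-20)=1 g(20,-18)=19 g(20,-16)=170 g(20,-14)=950 g(20,-12)=3705 g(20,-10)=10659 g(20,-8)=23256 g(20,-6)=38760 g(20,-4)=48450 g(20,-2)=41990 g(20,0)=16796
t=21: g(21,-21)=1 g(21,-19)=20 g(21,-17)=189 g(21,-15)=1120 g(21,-13)=4655 g(21,-11)=14364 g(21,-9)=33915 g(21,-7)=62016 g(21,-5)=87210 g(21,-3)=90440 g(21,-1)=58786
t=22: g(22,-22)=1 g(22,-20)=21 g(22,-18)=209 g(22,-16)=1309 g(22,-14)=5775 g(22,-12)=19019 g(22,-10)=48279 g(22,-8)=95931 g(22,-6)=149226 g(22,-4)=177650 g(22,-2)=149226 g(22,0)=58786
Paths never hitting 1: Σ_s g(22,s) = 705432
Paths hitting 1: 2^22 - 705432 = 3488872
P = 3488872/4194304 = 436109/524288

Answer: 436109/524288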